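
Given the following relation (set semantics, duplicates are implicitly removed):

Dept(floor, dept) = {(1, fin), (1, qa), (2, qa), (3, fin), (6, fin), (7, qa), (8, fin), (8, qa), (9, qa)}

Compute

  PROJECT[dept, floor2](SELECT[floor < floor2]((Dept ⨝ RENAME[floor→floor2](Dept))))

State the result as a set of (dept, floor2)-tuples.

ρ[floor→floor2]: schema becomes (floor2, dept); tuples unchanged.
Dept ⋈ RENAME[floor→floor2](Dept) (natural join on dept): {(1, fin, 1), (1, fin, 3), (1, fin, 6), (1, fin, 8), (1, qa, 1), (1, qa, 2), (1, qa, 7), (1, qa, 8), (1, qa, 9), (2, qa, 1), (2, qa, 2), (2, qa, 7), (2, qa, 8), (2, qa, 9), (3, fin, 1), (3, fin, 3), (3, fin, 6), (3, fin, 8), (6, fin, 1), (6, fin, 3), (6, fin, 6), (6, fin, 8), (7, qa, 1), (7, qa, 2), (7, qa, 7), (7, qa, 8), (7, qa, 9), (8, fin, 1), (8, fin, 3), (8, fin, 6), (8, fin, 8), (8, qa, 1), (8, qa, 2), (8, qa, 7), (8, qa, 8), (8, qa, 9), (9, qa, 1), (9, qa, 2), (9, qa, 7), (9, qa, 8), (9, qa, 9)}
Filtering on floor < floor2 leaves {(1, fin, 3), (1, fin, 6), (1, fin, 8), (1, qa, 2), (1, qa, 7), (1, qa, 8), (1, qa, 9), (2, qa, 7), (2, qa, 8), (2, qa, 9), (3, fin, 6), (3, fin, 8), (6, fin, 8), (7, qa, 8), (7, qa, 9), (8, qa, 9)}.
π_{dept, floor2} gives {(fin, 3), (fin, 6), (fin, 8), (qa, 2), (qa, 7), (qa, 8), (qa, 9)} (9 duplicate(s) eliminated).

{(fin, 3), (fin, 6), (fin, 8), (qa, 2), (qa, 7), (qa, 8), (qa, 9)}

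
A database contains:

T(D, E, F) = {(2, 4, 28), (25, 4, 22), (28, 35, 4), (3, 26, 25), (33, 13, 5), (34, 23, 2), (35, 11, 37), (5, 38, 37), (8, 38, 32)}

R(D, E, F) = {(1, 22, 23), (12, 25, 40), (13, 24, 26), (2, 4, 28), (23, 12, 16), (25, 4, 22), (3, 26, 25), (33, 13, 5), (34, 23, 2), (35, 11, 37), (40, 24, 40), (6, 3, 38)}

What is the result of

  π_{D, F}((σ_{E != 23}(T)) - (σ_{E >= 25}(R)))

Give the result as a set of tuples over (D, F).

Apply σ_{E != 23}; surviving tuples: {(2, 4, 28), (25, 4, 22), (28, 35, 4), (3, 26, 25), (33, 13, 5), (35, 11, 37), (5, 38, 37), (8, 38, 32)}
Apply σ_{E >= 25}; surviving tuples: {(12, 25, 40), (3, 26, 25)}
Set difference of the two operands is {(2, 4, 28), (25, 4, 22), (28, 35, 4), (33, 13, 5), (35, 11, 37), (5, 38, 37), (8, 38, 32)}.
π_{D, F} gives {(2, 28), (25, 22), (28, 4), (33, 5), (35, 37), (5, 37), (8, 32)}.

{(2, 28), (25, 22), (28, 4), (33, 5), (35, 37), (5, 37), (8, 32)}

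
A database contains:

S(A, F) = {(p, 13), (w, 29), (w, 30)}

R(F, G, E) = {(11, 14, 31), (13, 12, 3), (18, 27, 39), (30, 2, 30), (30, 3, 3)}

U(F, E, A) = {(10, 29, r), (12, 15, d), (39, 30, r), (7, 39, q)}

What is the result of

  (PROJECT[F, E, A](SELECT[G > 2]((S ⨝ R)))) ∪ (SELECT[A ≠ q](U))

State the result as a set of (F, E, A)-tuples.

Joining S and R on F yields {(p, 13, 12, 3), (w, 30, 2, 30), (w, 30, 3, 3)}.
Filtering on G > 2 leaves {(p, 13, 12, 3), (w, 30, 3, 3)}.
Keep only column(s) F, E, A: {(13, 3, p), (30, 3, w)}
Filtering on A ≠ q leaves {(10, 29, r), (12, 15, d), (39, 30, r)}.
Union: {(13, 3, p), (30, 3, w)} with {(10, 29, r), (12, 15, d), (39, 30, r)} → {(10, 29, r), (12, 15, d), (13, 3, p), (30, 3, w), (39, 30, r)}

{(10, 29, r), (12, 15, d), (13, 3, p), (30, 3, w), (39, 30, r)}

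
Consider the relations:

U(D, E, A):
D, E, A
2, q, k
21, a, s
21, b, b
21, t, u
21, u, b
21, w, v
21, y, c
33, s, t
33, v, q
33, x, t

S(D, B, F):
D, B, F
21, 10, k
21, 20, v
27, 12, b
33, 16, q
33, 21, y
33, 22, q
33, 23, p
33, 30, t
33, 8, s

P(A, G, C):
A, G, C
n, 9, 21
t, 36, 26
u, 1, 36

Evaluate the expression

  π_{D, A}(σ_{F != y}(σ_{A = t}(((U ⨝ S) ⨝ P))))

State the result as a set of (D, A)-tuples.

{(33, t)}

Natural join on D: {(21, a, s, 10, k), (21, a, s, 20, v), (21, b, b, 10, k), (21, b, b, 20, v), (21, t, u, 10, k), (21, t, u, 20, v), (21, u, b, 10, k), (21, u, b, 20, v), (21, w, v, 10, k), (21, w, v, 20, v), (21, y, c, 10, k), (21, y, c, 20, v), (33, s, t, 16, q), (33, s, t, 21, y), (33, s, t, 22, q), (33, s, t, 23, p), (33, s, t, 30, t), (33, s, t, 8, s), (33, v, q, 16, q), (33, v, q, 21, y), (33, v, q, 22, q), (33, v, q, 23, p), (33, v, q, 30, t), (33, v, q, 8, s), (33, x, t, 16, q), (33, x, t, 21, y), (33, x, t, 22, q), (33, x, t, 23, p), (33, x, t, 30, t), (33, x, t, 8, s)}
Natural join on A: {(21, t, u, 10, k, 1, 36), (21, t, u, 20, v, 1, 36), (33, s, t, 16, q, 36, 26), (33, s, t, 21, y, 36, 26), (33, s, t, 22, q, 36, 26), (33, s, t, 23, p, 36, 26), (33, s, t, 30, t, 36, 26), (33, s, t, 8, s, 36, 26), (33, x, t, 16, q, 36, 26), (33, x, t, 21, y, 36, 26), (33, x, t, 22, q, 36, 26), (33, x, t, 23, p, 36, 26), (33, x, t, 30, t, 36, 26), (33, x, t, 8, s, 36, 26)}
Apply σ_{A = t}; surviving tuples: {(33, s, t, 16, q, 36, 26), (33, s, t, 21, y, 36, 26), (33, s, t, 22, q, 36, 26), (33, s, t, 23, p, 36, 26), (33, s, t, 30, t, 36, 26), (33, s, t, 8, s, 36, 26), (33, x, t, 16, q, 36, 26), (33, x, t, 21, y, 36, 26), (33, x, t, 22, q, 36, 26), (33, x, t, 23, p, 36, 26), (33, x, t, 30, t, 36, 26), (33, x, t, 8, s, 36, 26)}
Apply σ_{F != y}; surviving tuples: {(33, s, t, 16, q, 36, 26), (33, s, t, 22, q, 36, 26), (33, s, t, 23, p, 36, 26), (33, s, t, 30, t, 36, 26), (33, s, t, 8, s, 36, 26), (33, x, t, 16, q, 36, 26), (33, x, t, 22, q, 36, 26), (33, x, t, 23, p, 36, 26), (33, x, t, 30, t, 36, 26), (33, x, t, 8, s, 36, 26)}
π[D, A]: project onto (D, A) (9 duplicate(s) eliminated) → {(33, t)}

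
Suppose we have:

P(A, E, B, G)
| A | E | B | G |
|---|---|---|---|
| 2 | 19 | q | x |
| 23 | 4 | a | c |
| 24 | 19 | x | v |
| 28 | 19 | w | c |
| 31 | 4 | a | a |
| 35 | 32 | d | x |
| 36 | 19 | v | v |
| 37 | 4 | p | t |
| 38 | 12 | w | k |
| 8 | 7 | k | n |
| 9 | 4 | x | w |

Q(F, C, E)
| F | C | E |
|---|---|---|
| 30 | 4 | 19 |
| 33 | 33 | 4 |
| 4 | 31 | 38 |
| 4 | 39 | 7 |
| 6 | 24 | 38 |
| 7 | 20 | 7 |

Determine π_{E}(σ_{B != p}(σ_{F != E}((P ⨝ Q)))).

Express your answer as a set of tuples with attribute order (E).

P ⋈ Q (natural join on E): {(2, 19, q, x, 30, 4), (23, 4, a, c, 33, 33), (24, 19, x, v, 30, 4), (28, 19, w, c, 30, 4), (31, 4, a, a, 33, 33), (36, 19, v, v, 30, 4), (37, 4, p, t, 33, 33), (8, 7, k, n, 4, 39), (8, 7, k, n, 7, 20), (9, 4, x, w, 33, 33)}
σ[F != E]: keep tuples satisfying F != E → {(2, 19, q, x, 30, 4), (23, 4, a, c, 33, 33), (24, 19, x, v, 30, 4), (28, 19, w, c, 30, 4), (31, 4, a, a, 33, 33), (36, 19, v, v, 30, 4), (37, 4, p, t, 33, 33), (8, 7, k, n, 4, 39), (9, 4, x, w, 33, 33)}
σ[B != p]: keep tuples satisfying B != p → {(2, 19, q, x, 30, 4), (23, 4, a, c, 33, 33), (24, 19, x, v, 30, 4), (28, 19, w, c, 30, 4), (31, 4, a, a, 33, 33), (36, 19, v, v, 30, 4), (8, 7, k, n, 4, 39), (9, 4, x, w, 33, 33)}
π[E]: project onto (E) (5 duplicate(s) eliminated) → {19, 4, 7}

{19, 4, 7}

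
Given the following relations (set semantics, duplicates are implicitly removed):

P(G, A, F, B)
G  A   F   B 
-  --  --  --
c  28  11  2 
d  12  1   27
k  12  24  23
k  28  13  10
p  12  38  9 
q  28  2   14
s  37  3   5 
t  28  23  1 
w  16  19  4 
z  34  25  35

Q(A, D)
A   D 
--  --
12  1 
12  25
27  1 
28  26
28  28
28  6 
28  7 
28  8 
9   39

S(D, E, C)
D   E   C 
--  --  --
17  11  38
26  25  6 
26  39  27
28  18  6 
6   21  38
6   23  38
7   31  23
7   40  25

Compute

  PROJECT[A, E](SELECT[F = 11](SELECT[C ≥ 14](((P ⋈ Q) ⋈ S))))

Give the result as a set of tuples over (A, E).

Joining P and Q on A yields {(c, 28, 11, 2, 26), (c, 28, 11, 2, 28), (c, 28, 11, 2, 6), (c, 28, 11, 2, 7), (c, 28, 11, 2, 8), (d, 12, 1, 27, 1), (d, 12, 1, 27, 25), (k, 12, 24, 23, 1), (k, 12, 24, 23, 25), (k, 28, 13, 10, 26), (k, 28, 13, 10, 28), (k, 28, 13, 10, 6), (k, 28, 13, 10, 7), (k, 28, 13, 10, 8), (p, 12, 38, 9, 1), (p, 12, 38, 9, 25), (q, 28, 2, 14, 26), (q, 28, 2, 14, 28), (q, 28, 2, 14, 6), (q, 28, 2, 14, 7), (q, 28, 2, 14, 8), (t, 28, 23, 1, 26), (t, 28, 23, 1, 28), (t, 28, 23, 1, 6), (t, 28, 23, 1, 7), (t, 28, 23, 1, 8)}.
Joining (P ⋈ Q) and S on D yields {(c, 28, 11, 2, 26, 25, 6), (c, 28, 11, 2, 26, 39, 27), (c, 28, 11, 2, 28, 18, 6), (c, 28, 11, 2, 6, 21, 38), (c, 28, 11, 2, 6, 23, 38), (c, 28, 11, 2, 7, 31, 23), (c, 28, 11, 2, 7, 40, 25), (k, 28, 13, 10, 26, 25, 6), (k, 28, 13, 10, 26, 39, 27), (k, 28, 13, 10, 28, 18, 6), (k, 28, 13, 10, 6, 21, 38), (k, 28, 13, 10, 6, 23, 38), (k, 28, 13, 10, 7, 31, 23), (k, 28, 13, 10, 7, 40, 25), (q, 28, 2, 14, 26, 25, 6), (q, 28, 2, 14, 26, 39, 27), (q, 28, 2, 14, 28, 18, 6), (q, 28, 2, 14, 6, 21, 38), (q, 28, 2, 14, 6, 23, 38), (q, 28, 2, 14, 7, 31, 23), (q, 28, 2, 14, 7, 40, 25), (t, 28, 23, 1, 26, 25, 6), (t, 28, 23, 1, 26, 39, 27), (t, 28, 23, 1, 28, 18, 6), (t, 28, 23, 1, 6, 21, 38), (t, 28, 23, 1, 6, 23, 38), (t, 28, 23, 1, 7, 31, 23), (t, 28, 23, 1, 7, 40, 25)}.
Apply σ_{C ≥ 14}; surviving tuples: {(c, 28, 11, 2, 26, 39, 27), (c, 28, 11, 2, 6, 21, 38), (c, 28, 11, 2, 6, 23, 38), (c, 28, 11, 2, 7, 31, 23), (c, 28, 11, 2, 7, 40, 25), (k, 28, 13, 10, 26, 39, 27), (k, 28, 13, 10, 6, 21, 38), (k, 28, 13, 10, 6, 23, 38), (k, 28, 13, 10, 7, 31, 23), (k, 28, 13, 10, 7, 40, 25), (q, 28, 2, 14, 26, 39, 27), (q, 28, 2, 14, 6, 21, 38), (q, 28, 2, 14, 6, 23, 38), (q, 28, 2, 14, 7, 31, 23), (q, 28, 2, 14, 7, 40, 25), (t, 28, 23, 1, 26, 39, 27), (t, 28, 23, 1, 6, 21, 38), (t, 28, 23, 1, 6, 23, 38), (t, 28, 23, 1, 7, 31, 23), (t, 28, 23, 1, 7, 40, 25)}
Apply σ_{F = 11}; surviving tuples: {(c, 28, 11, 2, 26, 39, 27), (c, 28, 11, 2, 6, 21, 38), (c, 28, 11, 2, 6, 23, 38), (c, 28, 11, 2, 7, 31, 23), (c, 28, 11, 2, 7, 40, 25)}
π_{A, E} gives {(28, 21), (28, 23), (28, 31), (28, 39), (28, 40)}.

{(28, 21), (28, 23), (28, 31), (28, 39), (28, 40)}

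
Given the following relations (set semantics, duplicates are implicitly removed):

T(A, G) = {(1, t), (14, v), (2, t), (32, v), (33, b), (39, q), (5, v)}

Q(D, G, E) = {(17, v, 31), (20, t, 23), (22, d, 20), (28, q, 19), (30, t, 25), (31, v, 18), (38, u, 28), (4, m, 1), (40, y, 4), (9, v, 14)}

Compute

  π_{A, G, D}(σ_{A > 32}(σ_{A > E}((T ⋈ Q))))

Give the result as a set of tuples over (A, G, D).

T ⋈ Q (natural join on G): {(1, t, 20, 23), (1, t, 30, 25), (14, v, 17, 31), (14, v, 31, 18), (14, v, 9, 14), (2, t, 20, 23), (2, t, 30, 25), (32, v, 17, 31), (32, v, 31, 18), (32, v, 9, 14), (39, q, 28, 19), (5, v, 17, 31), (5, v, 31, 18), (5, v, 9, 14)}
Selection A > E: {(32, v, 17, 31), (32, v, 31, 18), (32, v, 9, 14), (39, q, 28, 19)}
Selection A > 32: {(39, q, 28, 19)}
π_{A, G, D} gives {(39, q, 28)}.

{(39, q, 28)}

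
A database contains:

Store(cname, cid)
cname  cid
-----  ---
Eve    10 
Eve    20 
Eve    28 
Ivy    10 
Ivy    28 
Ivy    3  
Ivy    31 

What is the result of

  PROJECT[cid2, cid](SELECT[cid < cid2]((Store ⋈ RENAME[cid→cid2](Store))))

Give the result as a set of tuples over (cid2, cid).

ρ[cid→cid2]: schema becomes (cname, cid2); tuples unchanged.
Joining Store and RENAME[cid→cid2](Store) on cname yields {(Eve, 10, 10), (Eve, 10, 20), (Eve, 10, 28), (Eve, 20, 10), (Eve, 20, 20), (Eve, 20, 28), (Eve, 28, 10), (Eve, 28, 20), (Eve, 28, 28), (Ivy, 10, 10), (Ivy, 10, 28), (Ivy, 10, 3), (Ivy, 10, 31), (Ivy, 28, 10), (Ivy, 28, 28), (Ivy, 28, 3), (Ivy, 28, 31), (Ivy, 3, 10), (Ivy, 3, 28), (Ivy, 3, 3), (Ivy, 3, 31), (Ivy, 31, 10), (Ivy, 31, 28), (Ivy, 31, 3), (Ivy, 31, 31)}.
Selection cid < cid2: {(Eve, 10, 20), (Eve, 10, 28), (Eve, 20, 28), (Ivy, 10, 28), (Ivy, 10, 31), (Ivy, 28, 31), (Ivy, 3, 10), (Ivy, 3, 28), (Ivy, 3, 31)}
π[cid2, cid]: project onto (cid2, cid) (1 duplicate(s) eliminated) → {(10, 3), (20, 10), (28, 10), (28, 20), (28, 3), (31, 10), (31, 28), (31, 3)}

{(10, 3), (20, 10), (28, 10), (28, 20), (28, 3), (31, 10), (31, 28), (31, 3)}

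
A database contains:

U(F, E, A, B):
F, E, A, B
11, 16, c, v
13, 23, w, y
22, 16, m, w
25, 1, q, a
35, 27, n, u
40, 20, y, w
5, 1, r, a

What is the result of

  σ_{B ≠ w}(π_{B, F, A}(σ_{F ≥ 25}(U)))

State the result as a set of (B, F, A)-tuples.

Selection F ≥ 25: {(25, 1, q, a), (35, 27, n, u), (40, 20, y, w)}
π_{B, F, A} gives {(a, 25, q), (u, 35, n), (w, 40, y)}.
Selection B ≠ w: {(a, 25, q), (u, 35, n)}

{(a, 25, q), (u, 35, n)}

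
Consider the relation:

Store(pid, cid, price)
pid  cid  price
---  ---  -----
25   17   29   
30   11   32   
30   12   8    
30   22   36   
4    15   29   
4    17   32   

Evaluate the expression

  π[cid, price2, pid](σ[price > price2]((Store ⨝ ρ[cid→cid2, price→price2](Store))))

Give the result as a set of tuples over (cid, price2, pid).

ρ[cid→cid2, price→price2]: schema becomes (pid, cid2, price2); tuples unchanged.
Joining Store and ρ[cid→cid2, price→price2](Store) on pid yields {(25, 17, 29, 17, 29), (30, 11, 32, 11, 32), (30, 11, 32, 12, 8), (30, 11, 32, 22, 36), (30, 12, 8, 11, 32), (30, 12, 8, 12, 8), (30, 12, 8, 22, 36), (30, 22, 36, 11, 32), (30, 22, 36, 12, 8), (30, 22, 36, 22, 36), (4, 15, 29, 15, 29), (4, 15, 29, 17, 32), (4, 17, 32, 15, 29), (4, 17, 32, 17, 32)}.
σ[price > price2]: keep tuples satisfying price > price2 → {(30, 11, 32, 12, 8), (30, 22, 36, 11, 32), (30, 22, 36, 12, 8), (4, 17, 32, 15, 29)}
π_{cid, price2, pid} gives {(11, 8, 30), (17, 29, 4), (22, 32, 30), (22, 8, 30)}.

{(11, 8, 30), (17, 29, 4), (22, 32, 30), (22, 8, 30)}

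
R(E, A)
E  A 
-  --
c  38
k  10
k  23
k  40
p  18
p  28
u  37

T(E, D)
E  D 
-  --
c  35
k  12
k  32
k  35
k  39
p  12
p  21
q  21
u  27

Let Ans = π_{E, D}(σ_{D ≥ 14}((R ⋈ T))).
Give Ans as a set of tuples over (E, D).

Joining R and T on E yields {(c, 38, 35), (k, 10, 12), (k, 10, 32), (k, 10, 35), (k, 10, 39), (k, 23, 12), (k, 23, 32), (k, 23, 35), (k, 23, 39), (k, 40, 12), (k, 40, 32), (k, 40, 35), (k, 40, 39), (p, 18, 12), (p, 18, 21), (p, 28, 12), (p, 28, 21), (u, 37, 27)}.
σ[D ≥ 14]: keep tuples satisfying D ≥ 14 → {(c, 38, 35), (k, 10, 32), (k, 10, 35), (k, 10, 39), (k, 23, 32), (k, 23, 35), (k, 23, 39), (k, 40, 32), (k, 40, 35), (k, 40, 39), (p, 18, 21), (p, 28, 21), (u, 37, 27)}
π[E, D]: project onto (E, D) (7 duplicate(s) eliminated) → {(c, 35), (k, 32), (k, 35), (k, 39), (p, 21), (u, 27)}

{(c, 35), (k, 32), (k, 35), (k, 39), (p, 21), (u, 27)}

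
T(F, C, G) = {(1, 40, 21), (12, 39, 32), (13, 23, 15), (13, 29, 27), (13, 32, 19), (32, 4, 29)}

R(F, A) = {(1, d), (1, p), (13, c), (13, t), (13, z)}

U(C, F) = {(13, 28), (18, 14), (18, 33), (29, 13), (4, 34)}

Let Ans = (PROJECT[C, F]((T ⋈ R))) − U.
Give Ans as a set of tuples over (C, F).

Joining T and R on F yields {(1, 40, 21, d), (1, 40, 21, p), (13, 23, 15, c), (13, 23, 15, t), (13, 23, 15, z), (13, 29, 27, c), (13, 29, 27, t), (13, 29, 27, z), (13, 32, 19, c), (13, 32, 19, t), (13, 32, 19, z)}.
π_{C, F} gives {(23, 13), (29, 13), (32, 13), (40, 1)} (7 duplicate(s) eliminated).
Difference: {(23, 13), (29, 13), (32, 13), (40, 1)} with {(13, 28), (18, 14), (18, 33), (29, 13), (4, 34)} → {(23, 13), (32, 13), (40, 1)}

{(23, 13), (32, 13), (40, 1)}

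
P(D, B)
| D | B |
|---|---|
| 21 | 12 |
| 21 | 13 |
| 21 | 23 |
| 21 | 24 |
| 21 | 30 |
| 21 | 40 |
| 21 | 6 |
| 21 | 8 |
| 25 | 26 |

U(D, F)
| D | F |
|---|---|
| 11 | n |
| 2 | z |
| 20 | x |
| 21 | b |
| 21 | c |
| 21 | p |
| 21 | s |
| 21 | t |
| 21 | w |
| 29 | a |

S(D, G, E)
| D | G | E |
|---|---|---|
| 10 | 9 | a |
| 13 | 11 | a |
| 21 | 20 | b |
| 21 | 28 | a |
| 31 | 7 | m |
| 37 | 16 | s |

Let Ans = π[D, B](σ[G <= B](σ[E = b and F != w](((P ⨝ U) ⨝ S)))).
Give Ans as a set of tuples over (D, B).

Joining P and U on D yields {(21, 12, b), (21, 12, c), (21, 12, p), (21, 12, s), (21, 12, t), (21, 12, w), (21, 13, b), (21, 13, c), (21, 13, p), (21, 13, s), (21, 13, t), (21, 13, w), (21, 23, b), (21, 23, c), (21, 23, p), (21, 23, s), (21, 23, t), (21, 23, w), (21, 24, b), (21, 24, c), (21, 24, p), (21, 24, s), (21, 24, t), (21, 24, w), (21, 30, b), (21, 30, c), (21, 30, p), (21, 30, s), (21, 30, t), (21, 30, w), (21, 40, b), (21, 40, c), (21, 40, p), (21, 40, s), (21, 40, t), (21, 40, w), (21, 6, b), (21, 6, c), (21, 6, p), (21, 6, s), (21, 6, t), (21, 6, w), (21, 8, b), (21, 8, c), (21, 8, p), (21, 8, s), (21, 8, t), (21, 8, w)}.
Joining (P ⨝ U) and S on D yields {(21, 12, b, 20, b), (21, 12, b, 28, a), (21, 12, c, 20, b), (21, 12, c, 28, a), (21, 12, p, 20, b), (21, 12, p, 28, a), (21, 12, s, 20, b), (21, 12, s, 28, a), (21, 12, t, 20, b), (21, 12, t, 28, a), (21, 12, w, 20, b), (21, 12, w, 28, a), (21, 13, b, 20, b), (21, 13, b, 28, a), (21, 13, c, 20, b), (21, 13, c, 28, a), (21, 13, p, 20, b), (21, 13, p, 28, a), (21, 13, s, 20, b), (21, 13, s, 28, a), (21, 13, t, 20, b), (21, 13, t, 28, a), (21, 13, w, 20, b), (21, 13, w, 28, a), (21, 23, b, 20, b), (21, 23, b, 28, a), (21, 23, c, 20, b), (21, 23, c, 28, a), (21, 23, p, 20, b), (21, 23, p, 28, a), (21, 23, s, 20, b), (21, 23, s, 28, a), (21, 23, t, 20, b), (21, 23, t, 28, a), (21, 23, w, 20, b), (21, 23, w, 28, a), (21, 24, b, 20, b), (21, 24, b, 28, a), (21, 24, c, 20, b), (21, 24, c, 28, a), (21, 24, p, 20, b), (21, 24, p, 28, a), (21, 24, s, 20, b), (21, 24, s, 28, a), (21, 24, t, 20, b), (21, 24, t, 28, a), (21, 24, w, 20, b), (21, 24, w, 28, a), (21, 30, b, 20, b), (21, 30, b, 28, a), (21, 30, c, 20, b), (21, 30, c, 28, a), (21, 30, p, 20, b), (21, 30, p, 28, a), (21, 30, s, 20, b), (21, 30, s, 28, a), (21, 30, t, 20, b), (21, 30, t, 28, a), (21, 30, w, 20, b), (21, 30, w, 28, a), (21, 40, b, 20, b), (21, 40, b, 28, a), (21, 40, c, 20, b), (21, 40, c, 28, a), (21, 40, p, 20, b), (21, 40, p, 28, a), (21, 40, s, 20, b), (21, 40, s, 28, a), (21, 40, t, 20, b), (21, 40, t, 28, a), (21, 40, w, 20, b), (21, 40, w, 28, a), (21, 6, b, 20, b), (21, 6, b, 28, a), (21, 6, c, 20, b), (21, 6, c, 28, a), (21, 6, p, 20, b), (21, 6, p, 28, a), (21, 6, s, 20, b), (21, 6, s, 28, a), (21, 6, t, 20, b), (21, 6, t, 28, a), (21, 6, w, 20, b), (21, 6, w, 28, a), (21, 8, b, 20, b), (21, 8, b, 28, a), (21, 8, c, 20, b), (21, 8, c, 28, a), (21, 8, p, 20, b), (21, 8, p, 28, a), (21, 8, s, 20, b), (21, 8, s, 28, a), (21, 8, t, 20, b), (21, 8, t, 28, a), (21, 8, w, 20, b), (21, 8, w, 28, a)}.
Selection E = b and F != w: {(21, 12, b, 20, b), (21, 12, c, 20, b), (21, 12, p, 20, b), (21, 12, s, 20, b), (21, 12, t, 20, b), (21, 13, b, 20, b), (21, 13, c, 20, b), (21, 13, p, 20, b), (21, 13, s, 20, b), (21, 13, t, 20, b), (21, 23, b, 20, b), (21, 23, c, 20, b), (21, 23, p, 20, b), (21, 23, s, 20, b), (21, 23, t, 20, b), (21, 24, b, 20, b), (21, 24, c, 20, b), (21, 24, p, 20, b), (21, 24, s, 20, b), (21, 24, t, 20, b), (21, 30, b, 20, b), (21, 30, c, 20, b), (21, 30, p, 20, b), (21, 30, s, 20, b), (21, 30, t, 20, b), (21, 40, b, 20, b), (21, 40, c, 20, b), (21, 40, p, 20, b), (21, 40, s, 20, b), (21, 40, t, 20, b), (21, 6, b, 20, b), (21, 6, c, 20, b), (21, 6, p, 20, b), (21, 6, s, 20, b), (21, 6, t, 20, b), (21, 8, b, 20, b), (21, 8, c, 20, b), (21, 8, p, 20, b), (21, 8, s, 20, b), (21, 8, t, 20, b)}
Selection G <= B: {(21, 23, b, 20, b), (21, 23, c, 20, b), (21, 23, p, 20, b), (21, 23, s, 20, b), (21, 23, t, 20, b), (21, 24, b, 20, b), (21, 24, c, 20, b), (21, 24, p, 20, b), (21, 24, s, 20, b), (21, 24, t, 20, b), (21, 30, b, 20, b), (21, 30, c, 20, b), (21, 30, p, 20, b), (21, 30, s, 20, b), (21, 30, t, 20, b), (21, 40, b, 20, b), (21, 40, c, 20, b), (21, 40, p, 20, b), (21, 40, s, 20, b), (21, 40, t, 20, b)}
Keep only column(s) D, B (16 duplicate(s) eliminated): {(21, 23), (21, 24), (21, 30), (21, 40)}

{(21, 23), (21, 24), (21, 30), (21, 40)}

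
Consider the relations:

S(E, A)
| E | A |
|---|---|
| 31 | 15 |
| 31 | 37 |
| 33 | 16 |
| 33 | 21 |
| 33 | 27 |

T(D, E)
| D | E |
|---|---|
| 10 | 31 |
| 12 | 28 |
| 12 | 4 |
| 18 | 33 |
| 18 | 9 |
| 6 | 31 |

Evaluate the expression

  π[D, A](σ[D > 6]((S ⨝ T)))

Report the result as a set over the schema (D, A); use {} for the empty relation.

{(10, 15), (10, 37), (18, 16), (18, 21), (18, 27)}

Natural join on E: {(31, 15, 10), (31, 15, 6), (31, 37, 10), (31, 37, 6), (33, 16, 18), (33, 21, 18), (33, 27, 18)}
Filtering on D > 6 leaves {(31, 15, 10), (31, 37, 10), (33, 16, 18), (33, 21, 18), (33, 27, 18)}.
Projecting to D, A: {(10, 15), (10, 37), (18, 16), (18, 21), (18, 27)}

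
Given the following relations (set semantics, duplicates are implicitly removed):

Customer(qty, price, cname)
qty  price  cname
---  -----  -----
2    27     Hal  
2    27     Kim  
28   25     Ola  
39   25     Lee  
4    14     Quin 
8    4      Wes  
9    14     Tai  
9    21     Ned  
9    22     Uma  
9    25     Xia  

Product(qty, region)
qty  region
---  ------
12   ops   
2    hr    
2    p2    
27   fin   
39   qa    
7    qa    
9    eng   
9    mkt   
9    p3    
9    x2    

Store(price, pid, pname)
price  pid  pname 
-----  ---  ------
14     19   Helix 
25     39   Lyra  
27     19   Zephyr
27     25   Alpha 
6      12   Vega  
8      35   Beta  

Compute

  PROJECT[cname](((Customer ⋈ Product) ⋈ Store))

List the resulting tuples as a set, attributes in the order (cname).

{Hal, Kim, Lee, Tai, Xia}

Natural join on qty: {(2, 27, Hal, hr), (2, 27, Hal, p2), (2, 27, Kim, hr), (2, 27, Kim, p2), (39, 25, Lee, qa), (9, 14, Tai, eng), (9, 14, Tai, mkt), (9, 14, Tai, p3), (9, 14, Tai, x2), (9, 21, Ned, eng), (9, 21, Ned, mkt), (9, 21, Ned, p3), (9, 21, Ned, x2), (9, 22, Uma, eng), (9, 22, Uma, mkt), (9, 22, Uma, p3), (9, 22, Uma, x2), (9, 25, Xia, eng), (9, 25, Xia, mkt), (9, 25, Xia, p3), (9, 25, Xia, x2)}
Natural join on price: {(2, 27, Hal, hr, 19, Zephyr), (2, 27, Hal, hr, 25, Alpha), (2, 27, Hal, p2, 19, Zephyr), (2, 27, Hal, p2, 25, Alpha), (2, 27, Kim, hr, 19, Zephyr), (2, 27, Kim, hr, 25, Alpha), (2, 27, Kim, p2, 19, Zephyr), (2, 27, Kim, p2, 25, Alpha), (39, 25, Lee, qa, 39, Lyra), (9, 14, Tai, eng, 19, Helix), (9, 14, Tai, mkt, 19, Helix), (9, 14, Tai, p3, 19, Helix), (9, 14, Tai, x2, 19, Helix), (9, 25, Xia, eng, 39, Lyra), (9, 25, Xia, mkt, 39, Lyra), (9, 25, Xia, p3, 39, Lyra), (9, 25, Xia, x2, 39, Lyra)}
π[cname]: project onto (cname) (12 duplicate(s) eliminated) → {Hal, Kim, Lee, Tai, Xia}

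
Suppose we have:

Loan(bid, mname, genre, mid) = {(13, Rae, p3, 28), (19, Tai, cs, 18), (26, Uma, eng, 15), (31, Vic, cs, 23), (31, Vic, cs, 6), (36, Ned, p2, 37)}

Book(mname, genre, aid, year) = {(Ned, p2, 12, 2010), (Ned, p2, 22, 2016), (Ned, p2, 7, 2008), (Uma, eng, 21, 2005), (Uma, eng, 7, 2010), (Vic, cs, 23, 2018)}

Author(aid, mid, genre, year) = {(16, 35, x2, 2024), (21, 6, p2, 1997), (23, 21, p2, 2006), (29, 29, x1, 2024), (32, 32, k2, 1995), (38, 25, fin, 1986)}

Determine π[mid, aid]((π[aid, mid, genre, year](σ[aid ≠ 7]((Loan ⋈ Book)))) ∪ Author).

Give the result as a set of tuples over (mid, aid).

{(15, 21), (21, 23), (23, 23), (25, 38), (29, 29), (32, 32), (35, 16), (37, 12), (37, 22), (6, 21), (6, 23)}

Natural join on mname, genre: {(26, Uma, eng, 15, 21, 2005), (26, Uma, eng, 15, 7, 2010), (31, Vic, cs, 23, 23, 2018), (31, Vic, cs, 6, 23, 2018), (36, Ned, p2, 37, 12, 2010), (36, Ned, p2, 37, 22, 2016), (36, Ned, p2, 37, 7, 2008)}
σ[aid ≠ 7]: keep tuples satisfying aid ≠ 7 → {(26, Uma, eng, 15, 21, 2005), (31, Vic, cs, 23, 23, 2018), (31, Vic, cs, 6, 23, 2018), (36, Ned, p2, 37, 12, 2010), (36, Ned, p2, 37, 22, 2016)}
Keep only column(s) aid, mid, genre, year: {(12, 37, p2, 2010), (21, 15, eng, 2005), (22, 37, p2, 2016), (23, 23, cs, 2018), (23, 6, cs, 2018)}
Taking the union: {(12, 37, p2, 2010), (16, 35, x2, 2024), (21, 15, eng, 2005), (21, 6, p2, 1997), (22, 37, p2, 2016), (23, 21, p2, 2006), (23, 23, cs, 2018), (23, 6, cs, 2018), (29, 29, x1, 2024), (32, 32, k2, 1995), (38, 25, fin, 1986)}
Keep only column(s) mid, aid: {(15, 21), (21, 23), (23, 23), (25, 38), (29, 29), (32, 32), (35, 16), (37, 12), (37, 22), (6, 21), (6, 23)}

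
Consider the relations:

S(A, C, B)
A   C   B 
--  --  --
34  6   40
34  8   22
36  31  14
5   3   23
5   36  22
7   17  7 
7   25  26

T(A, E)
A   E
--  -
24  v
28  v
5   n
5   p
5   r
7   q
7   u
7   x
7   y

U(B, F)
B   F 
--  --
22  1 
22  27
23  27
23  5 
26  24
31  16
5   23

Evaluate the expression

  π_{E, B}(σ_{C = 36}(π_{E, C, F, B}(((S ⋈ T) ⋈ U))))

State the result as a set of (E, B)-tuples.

S ⋈ T (natural join on A): {(5, 3, 23, n), (5, 3, 23, p), (5, 3, 23, r), (5, 36, 22, n), (5, 36, 22, p), (5, 36, 22, r), (7, 17, 7, q), (7, 17, 7, u), (7, 17, 7, x), (7, 17, 7, y), (7, 25, 26, q), (7, 25, 26, u), (7, 25, 26, x), (7, 25, 26, y)}
(S ⋈ T) ⋈ U (natural join on B): {(5, 3, 23, n, 27), (5, 3, 23, n, 5), (5, 3, 23, p, 27), (5, 3, 23, p, 5), (5, 3, 23, r, 27), (5, 3, 23, r, 5), (5, 36, 22, n, 1), (5, 36, 22, n, 27), (5, 36, 22, p, 1), (5, 36, 22, p, 27), (5, 36, 22, r, 1), (5, 36, 22, r, 27), (7, 25, 26, q, 24), (7, 25, 26, u, 24), (7, 25, 26, x, 24), (7, 25, 26, y, 24)}
π[E, C, F, B]: project onto (E, C, F, B) → {(n, 3, 27, 23), (n, 3, 5, 23), (n, 36, 1, 22), (n, 36, 27, 22), (p, 3, 27, 23), (p, 3, 5, 23), (p, 36, 1, 22), (p, 36, 27, 22), (q, 25, 24, 26), (r, 3, 27, 23), (r, 3, 5, 23), (r, 36, 1, 22), (r, 36, 27, 22), (u, 25, 24, 26), (x, 25, 24, 26), (y, 25, 24, 26)}
Selection C = 36: {(n, 36, 1, 22), (n, 36, 27, 22), (p, 36, 1, 22), (p, 36, 27, 22), (r, 36, 1, 22), (r, 36, 27, 22)}
π[E, B]: project onto (E, B) (3 duplicate(s) eliminated) → {(n, 22), (p, 22), (r, 22)}

{(n, 22), (p, 22), (r, 22)}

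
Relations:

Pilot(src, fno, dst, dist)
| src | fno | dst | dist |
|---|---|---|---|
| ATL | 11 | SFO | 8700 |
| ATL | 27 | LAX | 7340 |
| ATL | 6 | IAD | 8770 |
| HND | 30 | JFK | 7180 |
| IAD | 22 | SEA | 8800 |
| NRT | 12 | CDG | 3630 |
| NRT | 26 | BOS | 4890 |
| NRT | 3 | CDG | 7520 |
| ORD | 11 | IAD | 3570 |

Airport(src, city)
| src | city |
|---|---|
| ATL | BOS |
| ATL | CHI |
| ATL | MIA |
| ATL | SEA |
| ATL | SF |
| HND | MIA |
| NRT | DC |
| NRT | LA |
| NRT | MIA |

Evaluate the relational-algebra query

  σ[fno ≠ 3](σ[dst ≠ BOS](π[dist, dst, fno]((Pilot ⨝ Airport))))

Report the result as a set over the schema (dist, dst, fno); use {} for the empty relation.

{(3630, CDG, 12), (7180, JFK, 30), (7340, LAX, 27), (8700, SFO, 11), (8770, IAD, 6)}

Joining Pilot and Airport on src yields {(ATL, 11, SFO, 8700, BOS), (ATL, 11, SFO, 8700, CHI), (ATL, 11, SFO, 8700, MIA), (ATL, 11, SFO, 8700, SEA), (ATL, 11, SFO, 8700, SF), (ATL, 27, LAX, 7340, BOS), (ATL, 27, LAX, 7340, CHI), (ATL, 27, LAX, 7340, MIA), (ATL, 27, LAX, 7340, SEA), (ATL, 27, LAX, 7340, SF), (ATL, 6, IAD, 8770, BOS), (ATL, 6, IAD, 8770, CHI), (ATL, 6, IAD, 8770, MIA), (ATL, 6, IAD, 8770, SEA), (ATL, 6, IAD, 8770, SF), (HND, 30, JFK, 7180, MIA), (NRT, 12, CDG, 3630, DC), (NRT, 12, CDG, 3630, LA), (NRT, 12, CDG, 3630, MIA), (NRT, 26, BOS, 4890, DC), (NRT, 26, BOS, 4890, LA), (NRT, 26, BOS, 4890, MIA), (NRT, 3, CDG, 7520, DC), (NRT, 3, CDG, 7520, LA), (NRT, 3, CDG, 7520, MIA)}.
Keep only column(s) dist, dst, fno (18 duplicate(s) eliminated): {(3630, CDG, 12), (4890, BOS, 26), (7180, JFK, 30), (7340, LAX, 27), (7520, CDG, 3), (8700, SFO, 11), (8770, IAD, 6)}
Selection dst ≠ BOS: {(3630, CDG, 12), (7180, JFK, 30), (7340, LAX, 27), (7520, CDG, 3), (8700, SFO, 11), (8770, IAD, 6)}
Selection fno ≠ 3: {(3630, CDG, 12), (7180, JFK, 30), (7340, LAX, 27), (8700, SFO, 11), (8770, IAD, 6)}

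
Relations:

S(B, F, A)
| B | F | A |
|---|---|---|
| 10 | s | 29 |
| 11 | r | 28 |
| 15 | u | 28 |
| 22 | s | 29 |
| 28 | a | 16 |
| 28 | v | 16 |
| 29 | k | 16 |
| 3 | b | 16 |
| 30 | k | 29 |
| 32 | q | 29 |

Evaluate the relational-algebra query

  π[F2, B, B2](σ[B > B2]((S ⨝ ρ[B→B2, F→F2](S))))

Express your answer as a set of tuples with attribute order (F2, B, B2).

{(a, 29, 28), (b, 28, 3), (b, 29, 3), (k, 32, 30), (r, 15, 11), (s, 22, 10), (s, 30, 10), (s, 30, 22), (s, 32, 10), (s, 32, 22), (v, 29, 28)}

ρ[B→B2, F→F2]: schema becomes (B2, F2, A); tuples unchanged.
S ⋈ ρ[B→B2, F→F2](S) (natural join on A): {(10, s, 29, 10, s), (10, s, 29, 22, s), (10, s, 29, 30, k), (10, s, 29, 32, q), (11, r, 28, 11, r), (11, r, 28, 15, u), (15, u, 28, 11, r), (15, u, 28, 15, u), (22, s, 29, 10, s), (22, s, 29, 22, s), (22, s, 29, 30, k), (22, s, 29, 32, q), (28, a, 16, 28, a), (28, a, 16, 28, v), (28, a, 16, 29, k), (28, a, 16, 3, b), (28, v, 16, 28, a), (28, v, 16, 28, v), (28, v, 16, 29, k), (28, v, 16, 3, b), (29, k, 16, 28, a), (29, k, 16, 28, v), (29, k, 16, 29, k), (29, k, 16, 3, b), (3, b, 16, 28, a), (3, b, 16, 28, v), (3, b, 16, 29, k), (3, b, 16, 3, b), (30, k, 29, 10, s), (30, k, 29, 22, s), (30, k, 29, 30, k), (30, k, 29, 32, q), (32, q, 29, 10, s), (32, q, 29, 22, s), (32, q, 29, 30, k), (32, q, 29, 32, q)}
Apply σ_{B > B2}; surviving tuples: {(15, u, 28, 11, r), (22, s, 29, 10, s), (28, a, 16, 3, b), (28, v, 16, 3, b), (29, k, 16, 28, a), (29, k, 16, 28, v), (29, k, 16, 3, b), (30, k, 29, 10, s), (30, k, 29, 22, s), (32, q, 29, 10, s), (32, q, 29, 22, s), (32, q, 29, 30, k)}
Projecting to F2, B, B2 (1 duplicate(s) eliminated): {(a, 29, 28), (b, 28, 3), (b, 29, 3), (k, 32, 30), (r, 15, 11), (s, 22, 10), (s, 30, 10), (s, 30, 22), (s, 32, 10), (s, 32, 22), (v, 29, 28)}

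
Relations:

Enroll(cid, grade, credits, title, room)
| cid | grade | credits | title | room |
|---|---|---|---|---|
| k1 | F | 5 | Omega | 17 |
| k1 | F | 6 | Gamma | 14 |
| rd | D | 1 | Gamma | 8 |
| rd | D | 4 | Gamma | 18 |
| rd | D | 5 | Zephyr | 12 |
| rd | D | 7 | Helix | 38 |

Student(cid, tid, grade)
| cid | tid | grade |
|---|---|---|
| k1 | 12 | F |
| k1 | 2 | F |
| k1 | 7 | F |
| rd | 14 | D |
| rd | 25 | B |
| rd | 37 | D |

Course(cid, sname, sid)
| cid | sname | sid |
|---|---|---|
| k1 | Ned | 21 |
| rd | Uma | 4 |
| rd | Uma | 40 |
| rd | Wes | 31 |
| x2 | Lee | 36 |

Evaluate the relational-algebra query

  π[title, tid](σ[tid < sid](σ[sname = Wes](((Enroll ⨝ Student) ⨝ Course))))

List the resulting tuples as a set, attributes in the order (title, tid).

{(Gamma, 14), (Helix, 14), (Zephyr, 14)}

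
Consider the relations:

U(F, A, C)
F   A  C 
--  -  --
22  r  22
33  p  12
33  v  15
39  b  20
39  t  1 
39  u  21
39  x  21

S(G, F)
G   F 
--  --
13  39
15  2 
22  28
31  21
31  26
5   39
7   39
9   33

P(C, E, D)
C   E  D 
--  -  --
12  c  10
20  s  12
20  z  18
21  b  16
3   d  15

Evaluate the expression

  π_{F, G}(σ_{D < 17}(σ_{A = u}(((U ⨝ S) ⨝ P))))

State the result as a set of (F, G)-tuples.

U ⋈ S (natural join on F): {(33, p, 12, 9), (33, v, 15, 9), (39, b, 20, 13), (39, b, 20, 5), (39, b, 20, 7), (39, t, 1, 13), (39, t, 1, 5), (39, t, 1, 7), (39, u, 21, 13), (39, u, 21, 5), (39, u, 21, 7), (39, x, 21, 13), (39, x, 21, 5), (39, x, 21, 7)}
(U ⨝ S) ⋈ P (natural join on C): {(33, p, 12, 9, c, 10), (39, b, 20, 13, s, 12), (39, b, 20, 13, z, 18), (39, b, 20, 5, s, 12), (39, b, 20, 5, z, 18), (39, b, 20, 7, s, 12), (39, b, 20, 7, z, 18), (39, u, 21, 13, b, 16), (39, u, 21, 5, b, 16), (39, u, 21, 7, b, 16), (39, x, 21, 13, b, 16), (39, x, 21, 5, b, 16), (39, x, 21, 7, b, 16)}
σ[A = u]: keep tuples satisfying A = u → {(39, u, 21, 13, b, 16), (39, u, 21, 5, b, 16), (39, u, 21, 7, b, 16)}
σ[D < 17]: keep tuples satisfying D < 17 → {(39, u, 21, 13, b, 16), (39, u, 21, 5, b, 16), (39, u, 21, 7, b, 16)}
Keep only column(s) F, G: {(39, 13), (39, 5), (39, 7)}

{(39, 13), (39, 5), (39, 7)}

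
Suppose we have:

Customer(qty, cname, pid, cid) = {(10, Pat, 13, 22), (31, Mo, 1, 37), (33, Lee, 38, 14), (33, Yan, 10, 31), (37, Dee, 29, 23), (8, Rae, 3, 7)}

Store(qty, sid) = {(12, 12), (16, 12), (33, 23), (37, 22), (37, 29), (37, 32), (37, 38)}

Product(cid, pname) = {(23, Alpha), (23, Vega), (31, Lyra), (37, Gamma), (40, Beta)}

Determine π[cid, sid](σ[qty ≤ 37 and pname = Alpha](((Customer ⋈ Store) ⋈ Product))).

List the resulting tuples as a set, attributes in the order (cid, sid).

Natural join on qty: {(33, Lee, 38, 14, 23), (33, Yan, 10, 31, 23), (37, Dee, 29, 23, 22), (37, Dee, 29, 23, 29), (37, Dee, 29, 23, 32), (37, Dee, 29, 23, 38)}
Natural join on cid: {(33, Yan, 10, 31, 23, Lyra), (37, Dee, 29, 23, 22, Alpha), (37, Dee, 29, 23, 22, Vega), (37, Dee, 29, 23, 29, Alpha), (37, Dee, 29, 23, 29, Vega), (37, Dee, 29, 23, 32, Alpha), (37, Dee, 29, 23, 32, Vega), (37, Dee, 29, 23, 38, Alpha), (37, Dee, 29, 23, 38, Vega)}
Filtering on qty ≤ 37 and pname = Alpha leaves {(37, Dee, 29, 23, 22, Alpha), (37, Dee, 29, 23, 29, Alpha), (37, Dee, 29, 23, 32, Alpha), (37, Dee, 29, 23, 38, Alpha)}.
π[cid, sid]: project onto (cid, sid) → {(23, 22), (23, 29), (23, 32), (23, 38)}

{(23, 22), (23, 29), (23, 32), (23, 38)}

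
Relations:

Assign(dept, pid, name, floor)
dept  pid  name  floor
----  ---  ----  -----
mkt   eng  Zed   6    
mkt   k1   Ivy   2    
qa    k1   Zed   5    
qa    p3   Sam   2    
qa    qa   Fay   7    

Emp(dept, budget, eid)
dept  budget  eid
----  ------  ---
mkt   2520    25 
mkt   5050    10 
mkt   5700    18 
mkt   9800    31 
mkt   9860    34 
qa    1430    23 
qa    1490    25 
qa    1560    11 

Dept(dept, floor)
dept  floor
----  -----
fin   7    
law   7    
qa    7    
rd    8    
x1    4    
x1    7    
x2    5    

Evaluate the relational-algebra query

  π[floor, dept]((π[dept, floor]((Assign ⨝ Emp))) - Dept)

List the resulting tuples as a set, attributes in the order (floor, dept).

{(2, mkt), (2, qa), (5, qa), (6, mkt)}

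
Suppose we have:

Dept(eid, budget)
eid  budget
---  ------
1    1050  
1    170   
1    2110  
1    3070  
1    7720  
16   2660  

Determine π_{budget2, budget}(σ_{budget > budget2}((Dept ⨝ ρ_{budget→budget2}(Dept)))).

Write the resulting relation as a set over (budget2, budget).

{(1050, 2110), (1050, 3070), (1050, 7720), (170, 1050), (170, 2110), (170, 3070), (170, 7720), (2110, 3070), (2110, 7720), (3070, 7720)}

ρ[budget→budget2]: schema becomes (eid, budget2); tuples unchanged.
Natural join on eid: {(1, 1050, 1050), (1, 1050, 170), (1, 1050, 2110), (1, 1050, 3070), (1, 1050, 7720), (1, 170, 1050), (1, 170, 170), (1, 170, 2110), (1, 170, 3070), (1, 170, 7720), (1, 2110, 1050), (1, 2110, 170), (1, 2110, 2110), (1, 2110, 3070), (1, 2110, 7720), (1, 3070, 1050), (1, 3070, 170), (1, 3070, 2110), (1, 3070, 3070), (1, 3070, 7720), (1, 7720, 1050), (1, 7720, 170), (1, 7720, 2110), (1, 7720, 3070), (1, 7720, 7720), (16, 2660, 2660)}
σ[budget > budget2]: keep tuples satisfying budget > budget2 → {(1, 1050, 170), (1, 2110, 1050), (1, 2110, 170), (1, 3070, 1050), (1, 3070, 170), (1, 3070, 2110), (1, 7720, 1050), (1, 7720, 170), (1, 7720, 2110), (1, 7720, 3070)}
Keep only column(s) budget2, budget: {(1050, 2110), (1050, 3070), (1050, 7720), (170, 1050), (170, 2110), (170, 3070), (170, 7720), (2110, 3070), (2110, 7720), (3070, 7720)}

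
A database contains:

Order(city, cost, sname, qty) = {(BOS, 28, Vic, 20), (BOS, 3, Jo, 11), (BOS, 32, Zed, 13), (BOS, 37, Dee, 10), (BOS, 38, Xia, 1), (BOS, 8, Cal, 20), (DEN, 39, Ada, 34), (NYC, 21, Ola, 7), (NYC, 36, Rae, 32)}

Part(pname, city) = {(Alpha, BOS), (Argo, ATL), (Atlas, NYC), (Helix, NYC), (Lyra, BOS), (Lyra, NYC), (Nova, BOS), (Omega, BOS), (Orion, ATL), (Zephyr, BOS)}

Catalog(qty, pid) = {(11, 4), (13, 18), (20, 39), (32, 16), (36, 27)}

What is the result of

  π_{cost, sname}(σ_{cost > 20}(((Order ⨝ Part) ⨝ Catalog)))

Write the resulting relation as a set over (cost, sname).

{(28, Vic), (32, Zed), (36, Rae)}

Natural join on city: {(BOS, 28, Vic, 20, Alpha), (BOS, 28, Vic, 20, Lyra), (BOS, 28, Vic, 20, Nova), (BOS, 28, Vic, 20, Omega), (BOS, 28, Vic, 20, Zephyr), (BOS, 3, Jo, 11, Alpha), (BOS, 3, Jo, 11, Lyra), (BOS, 3, Jo, 11, Nova), (BOS, 3, Jo, 11, Omega), (BOS, 3, Jo, 11, Zephyr), (BOS, 32, Zed, 13, Alpha), (BOS, 32, Zed, 13, Lyra), (BOS, 32, Zed, 13, Nova), (BOS, 32, Zed, 13, Omega), (BOS, 32, Zed, 13, Zephyr), (BOS, 37, Dee, 10, Alpha), (BOS, 37, Dee, 10, Lyra), (BOS, 37, Dee, 10, Nova), (BOS, 37, Dee, 10, Omega), (BOS, 37, Dee, 10, Zephyr), (BOS, 38, Xia, 1, Alpha), (BOS, 38, Xia, 1, Lyra), (BOS, 38, Xia, 1, Nova), (BOS, 38, Xia, 1, Omega), (BOS, 38, Xia, 1, Zephyr), (BOS, 8, Cal, 20, Alpha), (BOS, 8, Cal, 20, Lyra), (BOS, 8, Cal, 20, Nova), (BOS, 8, Cal, 20, Omega), (BOS, 8, Cal, 20, Zephyr), (NYC, 21, Ola, 7, Atlas), (NYC, 21, Ola, 7, Helix), (NYC, 21, Ola, 7, Lyra), (NYC, 36, Rae, 32, Atlas), (NYC, 36, Rae, 32, Helix), (NYC, 36, Rae, 32, Lyra)}
Natural join on qty: {(BOS, 28, Vic, 20, Alpha, 39), (BOS, 28, Vic, 20, Lyra, 39), (BOS, 28, Vic, 20, Nova, 39), (BOS, 28, Vic, 20, Omega, 39), (BOS, 28, Vic, 20, Zephyr, 39), (BOS, 3, Jo, 11, Alpha, 4), (BOS, 3, Jo, 11, Lyra, 4), (BOS, 3, Jo, 11, Nova, 4), (BOS, 3, Jo, 11, Omega, 4), (BOS, 3, Jo, 11, Zephyr, 4), (BOS, 32, Zed, 13, Alpha, 18), (BOS, 32, Zed, 13, Lyra, 18), (BOS, 32, Zed, 13, Nova, 18), (BOS, 32, Zed, 13, Omega, 18), (BOS, 32, Zed, 13, Zephyr, 18), (BOS, 8, Cal, 20, Alpha, 39), (BOS, 8, Cal, 20, Lyra, 39), (BOS, 8, Cal, 20, Nova, 39), (BOS, 8, Cal, 20, Omega, 39), (BOS, 8, Cal, 20, Zephyr, 39), (NYC, 36, Rae, 32, Atlas, 16), (NYC, 36, Rae, 32, Helix, 16), (NYC, 36, Rae, 32, Lyra, 16)}
Selection cost > 20: {(BOS, 28, Vic, 20, Alpha, 39), (BOS, 28, Vic, 20, Lyra, 39), (BOS, 28, Vic, 20, Nova, 39), (BOS, 28, Vic, 20, Omega, 39), (BOS, 28, Vic, 20, Zephyr, 39), (BOS, 32, Zed, 13, Alpha, 18), (BOS, 32, Zed, 13, Lyra, 18), (BOS, 32, Zed, 13, Nova, 18), (BOS, 32, Zed, 13, Omega, 18), (BOS, 32, Zed, 13, Zephyr, 18), (NYC, 36, Rae, 32, Atlas, 16), (NYC, 36, Rae, 32, Helix, 16), (NYC, 36, Rae, 32, Lyra, 16)}
Keep only column(s) cost, sname (10 duplicate(s) eliminated): {(28, Vic), (32, Zed), (36, Rae)}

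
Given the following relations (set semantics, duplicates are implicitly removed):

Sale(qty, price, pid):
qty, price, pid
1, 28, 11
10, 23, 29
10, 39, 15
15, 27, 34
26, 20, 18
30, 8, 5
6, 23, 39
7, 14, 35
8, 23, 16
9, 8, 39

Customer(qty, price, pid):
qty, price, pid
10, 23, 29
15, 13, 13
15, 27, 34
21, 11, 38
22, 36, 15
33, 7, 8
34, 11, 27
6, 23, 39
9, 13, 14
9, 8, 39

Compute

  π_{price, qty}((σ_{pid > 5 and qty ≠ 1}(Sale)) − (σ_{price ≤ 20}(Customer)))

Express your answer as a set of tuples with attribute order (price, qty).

{(14, 7), (20, 26), (23, 10), (23, 6), (23, 8), (27, 15), (39, 10)}

Filtering on pid > 5 and qty ≠ 1 leaves {(10, 23, 29), (10, 39, 15), (15, 27, 34), (26, 20, 18), (6, 23, 39), (7, 14, 35), (8, 23, 16), (9, 8, 39)}.
Filtering on price ≤ 20 leaves {(15, 13, 13), (21, 11, 38), (33, 7, 8), (34, 11, 27), (9, 13, 14), (9, 8, 39)}.
Set difference of the two operands is {(10, 23, 29), (10, 39, 15), (15, 27, 34), (26, 20, 18), (6, 23, 39), (7, 14, 35), (8, 23, 16)}.
Keep only column(s) price, qty: {(14, 7), (20, 26), (23, 10), (23, 6), (23, 8), (27, 15), (39, 10)}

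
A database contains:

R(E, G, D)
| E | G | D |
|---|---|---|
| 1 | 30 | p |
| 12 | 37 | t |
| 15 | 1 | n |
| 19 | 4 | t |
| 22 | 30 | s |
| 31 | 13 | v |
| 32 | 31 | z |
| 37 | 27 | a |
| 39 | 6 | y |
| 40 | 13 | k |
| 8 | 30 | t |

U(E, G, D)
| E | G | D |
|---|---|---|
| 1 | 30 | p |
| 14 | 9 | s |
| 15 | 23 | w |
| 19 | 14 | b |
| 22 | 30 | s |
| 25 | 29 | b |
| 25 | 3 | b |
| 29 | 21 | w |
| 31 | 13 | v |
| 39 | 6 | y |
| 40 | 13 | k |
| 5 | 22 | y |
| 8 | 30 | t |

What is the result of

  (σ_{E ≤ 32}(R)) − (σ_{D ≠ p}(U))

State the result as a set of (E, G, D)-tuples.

Apply σ_{E ≤ 32}; surviving tuples: {(1, 30, p), (12, 37, t), (15, 1, n), (19, 4, t), (22, 30, s), (31, 13, v), (32, 31, z), (8, 30, t)}
Apply σ_{D ≠ p}; surviving tuples: {(14, 9, s), (15, 23, w), (19, 14, b), (22, 30, s), (25, 29, b), (25, 3, b), (29, 21, w), (31, 13, v), (39, 6, y), (40, 13, k), (5, 22, y), (8, 30, t)}
Difference: {(1, 30, p), (12, 37, t), (15, 1, n), (19, 4, t), (22, 30, s), (31, 13, v), (32, 31, z), (8, 30, t)} with {(14, 9, s), (15, 23, w), (19, 14, b), (22, 30, s), (25, 29, b), (25, 3, b), (29, 21, w), (31, 13, v), (39, 6, y), (40, 13, k), (5, 22, y), (8, 30, t)} → {(1, 30, p), (12, 37, t), (15, 1, n), (19, 4, t), (32, 31, z)}

{(1, 30, p), (12, 37, t), (15, 1, n), (19, 4, t), (32, 31, z)}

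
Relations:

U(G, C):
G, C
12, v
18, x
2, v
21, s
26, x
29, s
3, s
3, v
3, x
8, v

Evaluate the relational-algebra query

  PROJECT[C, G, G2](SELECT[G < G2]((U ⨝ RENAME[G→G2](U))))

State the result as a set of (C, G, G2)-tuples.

{(s, 21, 29), (s, 3, 21), (s, 3, 29), (v, 2, 12), (v, 2, 3), (v, 2, 8), (v, 3, 12), (v, 3, 8), (v, 8, 12), (x, 18, 26), (x, 3, 18), (x, 3, 26)}

ρ[G→G2]: schema becomes (G2, C); tuples unchanged.
Natural join on C: {(12, v, 12), (12, v, 2), (12, v, 3), (12, v, 8), (18, x, 18), (18, x, 26), (18, x, 3), (2, v, 12), (2, v, 2), (2, v, 3), (2, v, 8), (21, s, 21), (21, s, 29), (21, s, 3), (26, x, 18), (26, x, 26), (26, x, 3), (29, s, 21), (29, s, 29), (29, s, 3), (3, s, 21), (3, s, 29), (3, s, 3), (3, v, 12), (3, v, 2), (3, v, 3), (3, v, 8), (3, x, 18), (3, x, 26), (3, x, 3), (8, v, 12), (8, v, 2), (8, v, 3), (8, v, 8)}
Selection G < G2: {(18, x, 26), (2, v, 12), (2, v, 3), (2, v, 8), (21, s, 29), (3, s, 21), (3, s, 29), (3, v, 12), (3, v, 8), (3, x, 18), (3, x, 26), (8, v, 12)}
Keep only column(s) C, G, G2: {(s, 21, 29), (s, 3, 21), (s, 3, 29), (v, 2, 12), (v, 2, 3), (v, 2, 8), (v, 3, 12), (v, 3, 8), (v, 8, 12), (x, 18, 26), (x, 3, 18), (x, 3, 26)}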